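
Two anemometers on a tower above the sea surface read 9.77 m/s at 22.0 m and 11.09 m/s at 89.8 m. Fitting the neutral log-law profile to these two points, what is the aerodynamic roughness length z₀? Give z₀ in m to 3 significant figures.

z₀ ≈ 0.000662 m

Log law: V(z) ∝ ln(z/z₀). With r = V₁/V₂ = 9.77/11.09 = 0.88097,
r · ln(z₂/z₀) = ln(z₁/z₀) ⇒ ln z₀ = (ln z₁ − r·ln z₂)/(1 − r)
ln z₀ = (3.09104 − 0.88097×4.49758) / 0.11903 = -7.3195
z₀ = exp(-7.3195) = 0.0006625 m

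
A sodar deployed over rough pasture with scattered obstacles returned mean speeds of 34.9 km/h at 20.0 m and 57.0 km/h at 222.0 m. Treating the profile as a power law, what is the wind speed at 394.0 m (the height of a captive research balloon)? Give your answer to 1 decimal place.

64.1 km/h

First find α: α = ln(V₂/V₁)/ln(z₂/z₁) = ln(57.0/34.9)/ln(222.0/20.0) = 0.49056/2.40695 = 0.2038
Extrapolate from 222.0 m to 394.0 m: V₃ = 57.0 × (394.0/222.0)^0.2038 = 57.0 × 1.1240 = 64.0698 km/h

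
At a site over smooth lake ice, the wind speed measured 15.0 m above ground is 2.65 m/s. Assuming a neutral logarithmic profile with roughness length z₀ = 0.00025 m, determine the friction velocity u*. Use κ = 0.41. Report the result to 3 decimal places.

Log law: V(z) = (u*/κ) · ln(z/z₀) ⇒ u* = κ · V / ln(z/z₀)
u* = 0.41 × 2.65 / ln(15.0/0.00025) = 0.41 × 2.65 / 11.0021
   = 1.0865 / 11.0021 = 0.0988 m/s

u* ≈ 0.099 m/s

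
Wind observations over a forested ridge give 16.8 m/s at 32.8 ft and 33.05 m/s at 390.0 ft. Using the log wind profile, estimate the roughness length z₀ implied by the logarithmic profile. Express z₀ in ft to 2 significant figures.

z₀ ≈ 2.5 ft

Log law: V(z) ∝ ln(z/z₀). With r = V₁/V₂ = 16.8/33.05 = 0.50832,
r · ln(z₂/z₀) = ln(z₁/z₀) ⇒ ln z₀ = (ln z₁ − r·ln z₂)/(1 − r)
ln z₀ = (3.49043 − 0.50832×5.96615) / 0.49168 = 0.9309
z₀ = exp(0.9309) = 2.537 ft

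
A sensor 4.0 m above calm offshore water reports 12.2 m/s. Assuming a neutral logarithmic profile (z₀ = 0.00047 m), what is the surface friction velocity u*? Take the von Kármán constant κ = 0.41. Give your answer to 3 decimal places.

u* ≈ 0.553 m/s

Log law: V(z) = (u*/κ) · ln(z/z₀) ⇒ u* = κ · V / ln(z/z₀)
u* = 0.41 × 12.2 / ln(4.0/0.00047) = 0.41 × 12.2 / 9.0491
   = 5.0020 / 9.0491 = 0.5528 m/s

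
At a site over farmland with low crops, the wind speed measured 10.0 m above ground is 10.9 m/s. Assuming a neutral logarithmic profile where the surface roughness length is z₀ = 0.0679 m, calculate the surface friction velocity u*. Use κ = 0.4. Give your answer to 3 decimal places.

Log law: V(z) = (u*/κ) · ln(z/z₀) ⇒ u* = κ · V / ln(z/z₀)
u* = 0.4 × 10.9 / ln(10.0/0.0679) = 0.4 × 10.9 / 4.9923
   = 4.3600 / 4.9923 = 0.8733 m/s

u* ≈ 0.873 m/s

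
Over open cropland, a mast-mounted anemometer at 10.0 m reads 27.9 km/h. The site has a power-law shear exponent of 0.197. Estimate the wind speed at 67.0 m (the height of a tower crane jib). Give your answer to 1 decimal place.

Power-law profile: V₂ = V₁ · (z₂/z₁)^α
V₂ = 27.9 × (67.0/10.0)^0.197 = 27.9 × (6.7000)^0.197
    = 27.9 × 1.4546 = 40.5827 km/h

40.6 km/h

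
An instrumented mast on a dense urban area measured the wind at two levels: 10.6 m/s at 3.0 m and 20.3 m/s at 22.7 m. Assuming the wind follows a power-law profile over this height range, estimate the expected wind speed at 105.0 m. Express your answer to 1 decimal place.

First find α: α = ln(V₂/V₁)/ln(z₂/z₁) = ln(20.3/10.6)/ln(22.7/3.0) = 0.64977/2.02375 = 0.3211
Extrapolate from 22.7 m to 105.0 m: V₃ = 20.3 × (105.0/22.7)^0.3211 = 20.3 × 1.6352 = 33.1941 m/s

33.2 m/s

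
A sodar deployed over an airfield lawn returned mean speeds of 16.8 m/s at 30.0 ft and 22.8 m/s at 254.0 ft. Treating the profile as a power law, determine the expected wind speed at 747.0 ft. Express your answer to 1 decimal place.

26.6 m/s

First find α: α = ln(V₂/V₁)/ln(z₂/z₁) = ln(22.8/16.8)/ln(254.0/30.0) = 0.30538/2.13614 = 0.1430
Extrapolate from 254.0 ft to 747.0 ft: V₃ = 22.8 × (747.0/254.0)^0.1430 = 22.8 × 1.1667 = 26.6017 m/s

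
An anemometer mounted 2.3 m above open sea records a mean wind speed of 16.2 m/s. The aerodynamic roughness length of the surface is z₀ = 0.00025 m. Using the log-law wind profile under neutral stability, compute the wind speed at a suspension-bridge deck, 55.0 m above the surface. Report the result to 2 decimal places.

Log law: V(z) ∝ ln(z/z₀), so V₂/V₁ = ln(z₂/z₀) / ln(z₁/z₀).
ln(55.0/0.00025) = 12.3014, ln(2.3/0.00025) = 9.1270
V₂ = 16.2 × 12.3014/9.1270 = 16.2 × 1.3478 = 21.8345 m/s

21.83 m/s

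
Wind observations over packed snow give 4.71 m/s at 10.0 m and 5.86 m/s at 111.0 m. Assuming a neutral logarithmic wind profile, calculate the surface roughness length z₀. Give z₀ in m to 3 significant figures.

Log law: V(z) ∝ ln(z/z₀). With r = V₁/V₂ = 4.71/5.86 = 0.80375,
r · ln(z₂/z₀) = ln(z₁/z₀) ⇒ ln z₀ = (ln z₁ − r·ln z₂)/(1 − r)
ln z₀ = (2.30259 − 0.80375×4.70953) / 0.19625 = -7.5554
z₀ = exp(-7.5554) = 0.0005233 m

z₀ ≈ 0.000523 m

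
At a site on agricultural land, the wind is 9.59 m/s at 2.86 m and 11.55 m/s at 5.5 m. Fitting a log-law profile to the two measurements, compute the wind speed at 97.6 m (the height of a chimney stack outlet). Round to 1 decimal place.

20.2 m/s

Log law: V ∝ ln(z/z₀). From the pair, with r = V₁/V₂ = 0.83030,
ln z₀ = (ln z₁ − r·ln z₂)/(1 − r) = (1.0508 − 0.83030×1.7047)/0.16970 = -2.1487 → z₀ = 0.1166 m
V₃ = V₁ · ln(z₃/z₀)/ln(z₁/z₀) = 9.59 × 6.7296/3.1996 = 20.1706 m/s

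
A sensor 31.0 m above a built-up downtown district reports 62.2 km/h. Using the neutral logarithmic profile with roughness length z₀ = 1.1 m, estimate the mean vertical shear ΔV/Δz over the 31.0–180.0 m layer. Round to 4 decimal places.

0.2199 km/h/m

Log law: V₂ = V₁ · ln(z₂/z₀)/ln(z₁/z₀) = 62.2 × 5.0976/3.3387 = 94.9698 km/h
ΔV/Δz = (94.9698 − 62.2)/(180.0 − 31.0) = 32.7698/149.0000 = 0.21993 km/h/m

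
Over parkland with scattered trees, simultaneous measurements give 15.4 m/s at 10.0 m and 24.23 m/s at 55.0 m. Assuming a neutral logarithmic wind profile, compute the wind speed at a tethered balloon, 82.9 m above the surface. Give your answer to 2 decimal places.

Log law: V ∝ ln(z/z₀). From the pair, with r = V₁/V₂ = 0.63558,
ln z₀ = (ln z₁ − r·ln z₂)/(1 − r) = (2.3026 − 0.63558×4.0073)/0.36442 = -0.6706 → z₀ = 0.5114 m
V₃ = V₁ · ln(z₃/z₀)/ln(z₁/z₀) = 15.4 × 5.0882/2.9732 = 26.3552 m/s

26.36 m/s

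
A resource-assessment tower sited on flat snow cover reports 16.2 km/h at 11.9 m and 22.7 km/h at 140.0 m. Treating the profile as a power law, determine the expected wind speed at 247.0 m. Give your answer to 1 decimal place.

First find α: α = ln(V₂/V₁)/ln(z₂/z₁) = ln(22.7/16.2)/ln(140.0/11.9) = 0.33735/2.46510 = 0.1369
Extrapolate from 140.0 m to 247.0 m: V₃ = 22.7 × (247.0/140.0)^0.1369 = 22.7 × 1.0808 = 24.5340 km/h

24.5 km/h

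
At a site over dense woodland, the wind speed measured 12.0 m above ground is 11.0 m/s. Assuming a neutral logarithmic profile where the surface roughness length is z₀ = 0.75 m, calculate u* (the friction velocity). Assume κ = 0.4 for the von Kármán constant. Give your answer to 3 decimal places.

u* ≈ 1.587 m/s

Log law: V(z) = (u*/κ) · ln(z/z₀) ⇒ u* = κ · V / ln(z/z₀)
u* = 0.4 × 11.0 / ln(12.0/0.75) = 0.4 × 11.0 / 2.7726
   = 4.4000 / 2.7726 = 1.5870 m/s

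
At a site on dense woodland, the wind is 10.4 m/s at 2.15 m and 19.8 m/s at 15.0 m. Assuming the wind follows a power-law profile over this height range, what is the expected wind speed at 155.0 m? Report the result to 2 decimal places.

First find α: α = ln(V₂/V₁)/ln(z₂/z₁) = ln(19.8/10.4)/ln(15.0/2.15) = 0.64388/1.94258 = 0.3315
Extrapolate from 15.0 m to 155.0 m: V₃ = 19.8 × (155.0/15.0)^0.3315 = 19.8 × 2.1686 = 42.9377 m/s

42.94 m/s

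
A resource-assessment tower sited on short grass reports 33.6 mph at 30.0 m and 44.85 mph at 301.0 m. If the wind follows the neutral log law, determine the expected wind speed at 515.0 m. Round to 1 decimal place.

47.5 mph

Log law: V ∝ ln(z/z₀). From the pair, with r = V₁/V₂ = 0.74916,
ln z₀ = (ln z₁ − r·ln z₂)/(1 − r) = (3.4012 − 0.74916×5.7071)/0.25084 = -3.4858 → z₀ = 0.03063 m
V₃ = V₁ · ln(z₃/z₀)/ln(z₁/z₀) = 33.6 × 9.7300/6.8870 = 47.4702 mph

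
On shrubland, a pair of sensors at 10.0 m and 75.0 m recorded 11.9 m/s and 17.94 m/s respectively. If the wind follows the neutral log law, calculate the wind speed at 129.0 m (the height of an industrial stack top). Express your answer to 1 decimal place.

19.6 m/s

Log law: V ∝ ln(z/z₀). From the pair, with r = V₁/V₂ = 0.66332,
ln z₀ = (ln z₁ − r·ln z₂)/(1 − r) = (2.3026 − 0.66332×4.3175)/0.33668 = -1.6672 → z₀ = 0.1888 m
V₃ = V₁ · ln(z₃/z₀)/ln(z₁/z₀) = 11.9 × 6.5270/3.9698 = 19.5657 m/s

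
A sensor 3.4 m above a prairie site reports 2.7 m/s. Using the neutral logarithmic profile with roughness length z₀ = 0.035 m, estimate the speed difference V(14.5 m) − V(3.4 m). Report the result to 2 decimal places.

Log law: V₂ = V₁ · ln(z₂/z₀)/ln(z₁/z₀) = 2.7 × 6.0266/4.5762 = 3.5557 m/s
ΔV = 3.5557 − 2.7 = 0.8557 m/s

0.86 m/s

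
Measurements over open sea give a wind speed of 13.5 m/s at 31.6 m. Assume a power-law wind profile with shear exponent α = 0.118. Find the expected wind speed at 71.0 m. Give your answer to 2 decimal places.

14.85 m/s

Power-law profile: V₂ = V₁ · (z₂/z₁)^α
V₂ = 13.5 × (71.0/31.6)^0.118 = 13.5 × (2.2468)^0.118
    = 13.5 × 1.1002 = 14.8532 m/s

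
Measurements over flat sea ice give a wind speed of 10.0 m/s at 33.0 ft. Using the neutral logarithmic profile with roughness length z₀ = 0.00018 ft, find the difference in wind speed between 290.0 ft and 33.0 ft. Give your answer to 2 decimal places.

Log law: V₂ = V₁ · ln(z₂/z₀)/ln(z₁/z₀) = 10.0 × 14.2924/12.1191 = 11.7934 m/s
ΔV = 11.7934 − 10.0 = 1.7934 m/s

1.79 m/s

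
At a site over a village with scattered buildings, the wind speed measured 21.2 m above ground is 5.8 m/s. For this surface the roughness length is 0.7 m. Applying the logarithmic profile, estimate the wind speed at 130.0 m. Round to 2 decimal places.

8.88 m/s

Log law: V(z) ∝ ln(z/z₀), so V₂/V₁ = ln(z₂/z₀) / ln(z₁/z₀).
ln(130.0/0.7) = 5.2242, ln(21.2/0.7) = 3.4107
V₂ = 5.8 × 5.2242/3.4107 = 5.8 × 1.5317 = 8.8840 m/s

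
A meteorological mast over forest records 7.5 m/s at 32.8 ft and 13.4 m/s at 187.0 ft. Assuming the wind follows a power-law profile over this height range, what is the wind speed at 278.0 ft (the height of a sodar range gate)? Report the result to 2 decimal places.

15.29 m/s

First find α: α = ln(V₂/V₁)/ln(z₂/z₁) = ln(13.4/7.5)/ln(187.0/32.8) = 0.58035/1.74068 = 0.3334
Extrapolate from 187.0 ft to 278.0 ft: V₃ = 13.4 × (278.0/187.0)^0.3334 = 13.4 × 1.1413 = 15.2939 m/s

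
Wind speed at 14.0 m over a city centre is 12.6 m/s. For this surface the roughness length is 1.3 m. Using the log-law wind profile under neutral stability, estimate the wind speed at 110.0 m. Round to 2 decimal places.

Log law: V(z) ∝ ln(z/z₀), so V₂/V₁ = ln(z₂/z₀) / ln(z₁/z₀).
ln(110.0/1.3) = 4.4381, ln(14.0/1.3) = 2.3767
V₂ = 12.6 × 4.4381/2.3767 = 12.6 × 1.8673 = 23.5286 m/s

23.53 m/s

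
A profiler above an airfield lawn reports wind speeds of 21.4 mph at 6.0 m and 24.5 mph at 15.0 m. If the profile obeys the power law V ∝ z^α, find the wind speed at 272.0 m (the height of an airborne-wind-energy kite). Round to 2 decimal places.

37.58 mph

First find α: α = ln(V₂/V₁)/ln(z₂/z₁) = ln(24.5/21.4)/ln(15.0/6.0) = 0.13528/0.91629 = 0.1476
Extrapolate from 15.0 m to 272.0 m: V₃ = 24.5 × (272.0/15.0)^0.1476 = 24.5 × 1.5339 = 37.5811 mph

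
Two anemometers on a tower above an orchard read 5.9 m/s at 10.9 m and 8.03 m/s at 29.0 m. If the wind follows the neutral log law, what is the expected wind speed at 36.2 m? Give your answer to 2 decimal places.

Log law: V ∝ ln(z/z₀). From the pair, with r = V₁/V₂ = 0.73474,
ln z₀ = (ln z₁ − r·ln z₂)/(1 − r) = (2.3888 − 0.73474×3.3673)/0.26526 = -0.3217 → z₀ = 0.7249 m
V₃ = V₁ · ln(z₃/z₀)/ln(z₁/z₀) = 5.9 × 3.9108/2.7105 = 8.5127 m/s

8.51 m/s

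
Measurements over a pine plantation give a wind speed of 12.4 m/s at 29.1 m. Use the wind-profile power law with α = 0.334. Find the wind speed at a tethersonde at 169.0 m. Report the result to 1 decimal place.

Power-law profile: V₂ = V₁ · (z₂/z₁)^α
V₂ = 12.4 × (169.0/29.1)^0.334 = 12.4 × (5.8076)^0.334
    = 12.4 × 1.7996 = 22.3149 m/s

22.3 m/s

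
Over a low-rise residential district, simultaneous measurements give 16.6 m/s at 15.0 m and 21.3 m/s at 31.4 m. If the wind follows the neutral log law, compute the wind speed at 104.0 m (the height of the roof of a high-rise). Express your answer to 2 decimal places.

28.92 m/s

Log law: V ∝ ln(z/z₀). From the pair, with r = V₁/V₂ = 0.77934,
ln z₀ = (ln z₁ − r·ln z₂)/(1 − r) = (2.7081 − 0.77934×3.4468)/0.22066 = 0.0988 → z₀ = 1.104 m
V₃ = V₁ · ln(z₃/z₀)/ln(z₁/z₀) = 16.6 × 4.5456/2.6092 = 28.9191 m/s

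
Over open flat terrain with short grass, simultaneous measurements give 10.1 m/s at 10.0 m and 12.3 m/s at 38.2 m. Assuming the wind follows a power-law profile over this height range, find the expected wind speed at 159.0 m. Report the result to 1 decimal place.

15.2 m/s

First find α: α = ln(V₂/V₁)/ln(z₂/z₁) = ln(12.3/10.1)/ln(38.2/10.0) = 0.19706/1.34025 = 0.1470
Extrapolate from 38.2 m to 159.0 m: V₃ = 12.3 × (159.0/38.2)^0.1470 = 12.3 × 1.2333 = 15.1694 m/s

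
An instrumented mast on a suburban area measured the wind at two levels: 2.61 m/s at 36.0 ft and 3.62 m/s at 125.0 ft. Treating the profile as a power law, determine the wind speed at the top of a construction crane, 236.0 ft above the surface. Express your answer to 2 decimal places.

4.28 m/s

First find α: α = ln(V₂/V₁)/ln(z₂/z₁) = ln(3.62/2.61)/ln(125.0/36.0) = 0.32712/1.24479 = 0.2628
Extrapolate from 125.0 ft to 236.0 ft: V₃ = 3.62 × (236.0/125.0)^0.2628 = 3.62 × 1.1818 = 4.2780 m/s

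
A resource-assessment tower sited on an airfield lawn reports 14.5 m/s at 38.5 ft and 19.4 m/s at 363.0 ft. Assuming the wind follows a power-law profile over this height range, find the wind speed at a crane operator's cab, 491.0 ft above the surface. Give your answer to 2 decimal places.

First find α: α = ln(V₂/V₁)/ln(z₂/z₁) = ln(19.4/14.5)/ln(363.0/38.5) = 0.29112/2.24374 = 0.1297
Extrapolate from 363.0 ft to 491.0 ft: V₃ = 19.4 × (491.0/363.0)^0.1297 = 19.4 × 1.0400 = 20.1754 m/s

20.18 m/s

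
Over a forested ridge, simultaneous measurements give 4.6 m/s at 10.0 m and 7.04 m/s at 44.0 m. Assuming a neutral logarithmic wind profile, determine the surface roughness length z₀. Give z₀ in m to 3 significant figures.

Log law: V(z) ∝ ln(z/z₀). With r = V₁/V₂ = 4.6/7.04 = 0.65341,
r · ln(z₂/z₀) = ln(z₁/z₀) ⇒ ln z₀ = (ln z₁ − r·ln z₂)/(1 − r)
ln z₀ = (2.30259 − 0.65341×3.78419) / 0.34659 = -0.4906
z₀ = exp(-0.4906) = 0.6123 m

z₀ ≈ 0.612 m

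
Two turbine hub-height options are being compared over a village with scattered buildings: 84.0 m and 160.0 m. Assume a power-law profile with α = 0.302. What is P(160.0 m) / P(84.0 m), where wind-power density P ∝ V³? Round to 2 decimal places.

1.79

Speed ratio: V_B/V_A = (z_B/z_A)^α = (160.0/84.0)^0.302 = (1.9048)^0.302 = 1.21482
Power-density ratio: P_B/P_A = (V_B/V_A)³ = (1.21482)³ = 1.79282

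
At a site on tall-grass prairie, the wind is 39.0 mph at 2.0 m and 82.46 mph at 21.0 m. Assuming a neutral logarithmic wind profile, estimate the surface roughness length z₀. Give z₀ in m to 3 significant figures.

Log law: V(z) ∝ ln(z/z₀). With r = V₁/V₂ = 39.0/82.46 = 0.47296,
r · ln(z₂/z₀) = ln(z₁/z₀) ⇒ ln z₀ = (ln z₁ − r·ln z₂)/(1 − r)
ln z₀ = (0.69315 − 0.47296×3.04452) / 0.52704 = -1.4169
z₀ = exp(-1.4169) = 0.2425 m

z₀ ≈ 0.242 m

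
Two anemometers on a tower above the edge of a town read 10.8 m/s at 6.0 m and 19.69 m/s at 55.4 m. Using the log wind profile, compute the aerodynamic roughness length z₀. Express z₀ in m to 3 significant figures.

z₀ ≈ 0.403 m

Log law: V(z) ∝ ln(z/z₀). With r = V₁/V₂ = 10.8/19.69 = 0.54850,
r · ln(z₂/z₀) = ln(z₁/z₀) ⇒ ln z₀ = (ln z₁ − r·ln z₂)/(1 − r)
ln z₀ = (1.79176 − 0.54850×4.01458) / 0.45150 = -0.9086
z₀ = exp(-0.9086) = 0.4031 m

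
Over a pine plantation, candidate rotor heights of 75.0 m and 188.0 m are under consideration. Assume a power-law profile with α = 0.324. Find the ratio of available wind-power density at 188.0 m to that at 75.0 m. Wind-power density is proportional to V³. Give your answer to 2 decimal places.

2.44

Speed ratio: V_B/V_A = (z_B/z_A)^α = (188.0/75.0)^0.324 = (2.5067)^0.324 = 1.34681
Power-density ratio: P_B/P_A = (V_B/V_A)³ = (1.34681)³ = 2.44299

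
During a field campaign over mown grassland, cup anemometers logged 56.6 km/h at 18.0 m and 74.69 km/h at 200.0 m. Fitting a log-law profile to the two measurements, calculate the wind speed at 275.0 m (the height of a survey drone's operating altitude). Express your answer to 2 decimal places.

77.08 km/h

Log law: V ∝ ln(z/z₀). From the pair, with r = V₁/V₂ = 0.75780,
ln z₀ = (ln z₁ − r·ln z₂)/(1 − r) = (2.8904 − 0.75780×5.2983)/0.24220 = -4.6436 → z₀ = 0.009623 m
V₃ = V₁ · ln(z₃/z₀)/ln(z₁/z₀) = 56.6 × 10.2604/7.5340 = 77.0824 km/h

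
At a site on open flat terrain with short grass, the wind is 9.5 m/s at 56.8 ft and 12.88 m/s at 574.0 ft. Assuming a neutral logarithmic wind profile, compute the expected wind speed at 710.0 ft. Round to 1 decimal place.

13.2 m/s

Log law: V ∝ ln(z/z₀). From the pair, with r = V₁/V₂ = 0.73758,
ln z₀ = (ln z₁ − r·ln z₂)/(1 − r) = (4.0395 − 0.73758×6.3526)/0.26242 = -2.4618 → z₀ = 0.08528 ft
V₃ = V₁ · ln(z₃/z₀)/ln(z₁/z₀) = 9.5 × 9.0270/6.5013 = 13.1907 m/s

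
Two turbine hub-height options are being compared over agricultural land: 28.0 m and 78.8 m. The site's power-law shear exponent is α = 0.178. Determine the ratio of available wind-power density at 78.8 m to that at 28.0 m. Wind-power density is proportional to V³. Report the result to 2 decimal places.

Speed ratio: V_B/V_A = (z_B/z_A)^α = (78.8/28.0)^0.178 = (2.8143)^0.178 = 1.20223
Power-density ratio: P_B/P_A = (V_B/V_A)³ = (1.20223)³ = 1.73765

1.74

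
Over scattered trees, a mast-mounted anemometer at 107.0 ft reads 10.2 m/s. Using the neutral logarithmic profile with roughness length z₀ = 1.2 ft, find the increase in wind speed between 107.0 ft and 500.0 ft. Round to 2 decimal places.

Log law: V₂ = V₁ · ln(z₂/z₀)/ln(z₁/z₀) = 10.2 × 6.0323/4.4905 = 13.7021 m/s
ΔV = 13.7021 − 10.2 = 3.5021 m/s

3.50 m/s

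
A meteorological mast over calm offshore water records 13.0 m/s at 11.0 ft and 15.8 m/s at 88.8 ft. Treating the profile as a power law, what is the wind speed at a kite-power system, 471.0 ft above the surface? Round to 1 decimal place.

18.5 m/s

First find α: α = ln(V₂/V₁)/ln(z₂/z₁) = ln(15.8/13.0)/ln(88.8/11.0) = 0.19506/2.08849 = 0.0934
Extrapolate from 88.8 ft to 471.0 ft: V₃ = 15.8 × (471.0/88.8)^0.0934 = 15.8 × 1.1686 = 18.4643 m/s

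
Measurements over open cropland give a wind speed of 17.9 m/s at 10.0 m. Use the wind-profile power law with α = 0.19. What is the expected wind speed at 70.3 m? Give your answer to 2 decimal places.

25.93 m/s

Power-law profile: V₂ = V₁ · (z₂/z₁)^α
V₂ = 17.9 × (70.3/10.0)^0.19 = 17.9 × (7.0300)^0.19
    = 17.9 × 1.4485 = 25.9283 m/s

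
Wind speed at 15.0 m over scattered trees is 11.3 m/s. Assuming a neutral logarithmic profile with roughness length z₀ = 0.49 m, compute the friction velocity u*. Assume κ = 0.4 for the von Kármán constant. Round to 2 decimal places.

u* ≈ 1.32 m/s

Log law: V(z) = (u*/κ) · ln(z/z₀) ⇒ u* = κ · V / ln(z/z₀)
u* = 0.4 × 11.3 / ln(15.0/0.49) = 0.4 × 11.3 / 3.4214
   = 4.5200 / 3.4214 = 1.3211 m/s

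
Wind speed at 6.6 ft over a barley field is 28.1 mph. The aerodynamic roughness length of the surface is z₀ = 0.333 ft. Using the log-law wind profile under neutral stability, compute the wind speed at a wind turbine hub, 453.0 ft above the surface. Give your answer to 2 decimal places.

Log law: V(z) ∝ ln(z/z₀), so V₂/V₁ = ln(z₂/z₀) / ln(z₁/z₀).
ln(453.0/0.333) = 7.2155, ln(6.6/0.333) = 2.9867
V₂ = 28.1 × 7.2155/2.9867 = 28.1 × 2.4159 = 67.8866 mph

67.89 mph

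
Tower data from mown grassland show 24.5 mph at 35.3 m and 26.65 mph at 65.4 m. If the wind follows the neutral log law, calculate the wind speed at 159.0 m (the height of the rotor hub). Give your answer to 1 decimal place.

29.7 mph

Log law: V ∝ ln(z/z₀). From the pair, with r = V₁/V₂ = 0.91932,
ln z₀ = (ln z₁ − r·ln z₂)/(1 − r) = (3.5639 − 0.91932×4.1805)/0.08068 = -3.4629 → z₀ = 0.03134 m
V₃ = V₁ · ln(z₃/z₀)/ln(z₁/z₀) = 24.5 × 8.5318/7.0268 = 29.7475 mph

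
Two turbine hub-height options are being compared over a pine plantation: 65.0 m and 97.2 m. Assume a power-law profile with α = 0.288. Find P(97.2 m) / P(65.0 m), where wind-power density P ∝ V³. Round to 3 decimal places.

1.416

Speed ratio: V_B/V_A = (z_B/z_A)^α = (97.2/65.0)^0.288 = (1.4954)^0.288 = 1.12287
Power-density ratio: P_B/P_A = (V_B/V_A)³ = (1.12287)³ = 1.41575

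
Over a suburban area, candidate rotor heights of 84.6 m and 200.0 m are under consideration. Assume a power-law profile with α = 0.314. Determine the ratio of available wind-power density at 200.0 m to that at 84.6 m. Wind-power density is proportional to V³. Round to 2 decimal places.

2.25

Speed ratio: V_B/V_A = (z_B/z_A)^α = (200.0/84.6)^0.314 = (2.3641)^0.314 = 1.31017
Power-density ratio: P_B/P_A = (V_B/V_A)³ = (1.31017)³ = 2.24899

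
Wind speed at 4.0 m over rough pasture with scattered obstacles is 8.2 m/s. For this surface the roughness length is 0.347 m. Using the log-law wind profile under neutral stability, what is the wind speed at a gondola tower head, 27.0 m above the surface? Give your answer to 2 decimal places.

Log law: V(z) ∝ ln(z/z₀), so V₂/V₁ = ln(z₂/z₀) / ln(z₁/z₀).
ln(27.0/0.347) = 4.3543, ln(4.0/0.347) = 2.4447
V₂ = 8.2 × 4.3543/2.4447 = 8.2 × 1.7811 = 14.6049 m/s

14.60 m/s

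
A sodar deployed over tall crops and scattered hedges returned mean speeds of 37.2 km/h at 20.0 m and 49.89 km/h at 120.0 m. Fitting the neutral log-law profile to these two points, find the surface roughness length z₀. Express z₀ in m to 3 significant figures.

Log law: V(z) ∝ ln(z/z₀). With r = V₁/V₂ = 37.2/49.89 = 0.74564,
r · ln(z₂/z₀) = ln(z₁/z₀) ⇒ ln z₀ = (ln z₁ − r·ln z₂)/(1 − r)
ln z₀ = (2.99573 − 0.74564×4.78749) / 0.25436 = -2.2567
z₀ = exp(-2.2567) = 0.1047 m

z₀ ≈ 0.105 m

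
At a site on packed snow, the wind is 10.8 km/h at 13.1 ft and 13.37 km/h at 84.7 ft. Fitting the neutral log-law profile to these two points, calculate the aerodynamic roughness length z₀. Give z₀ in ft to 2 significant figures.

z₀ ≈ 0.0051 ft

Log law: V(z) ∝ ln(z/z₀). With r = V₁/V₂ = 10.8/13.37 = 0.80778,
r · ln(z₂/z₀) = ln(z₁/z₀) ⇒ ln z₀ = (ln z₁ − r·ln z₂)/(1 − r)
ln z₀ = (2.57261 − 0.80778×4.43912) / 0.19222 = -5.2711
z₀ = exp(-5.2711) = 0.005138 ft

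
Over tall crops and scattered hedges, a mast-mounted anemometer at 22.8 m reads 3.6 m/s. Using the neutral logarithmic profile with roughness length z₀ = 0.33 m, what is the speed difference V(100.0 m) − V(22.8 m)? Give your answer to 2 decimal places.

1.26 m/s

Log law: V₂ = V₁ · ln(z₂/z₀)/ln(z₁/z₀) = 3.6 × 5.7138/4.2354 = 4.8566 m/s
ΔV = 4.8566 − 3.6 = 1.2566 m/s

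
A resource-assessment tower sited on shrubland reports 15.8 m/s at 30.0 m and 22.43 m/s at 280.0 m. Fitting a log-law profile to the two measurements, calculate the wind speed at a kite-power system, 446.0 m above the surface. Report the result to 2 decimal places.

23.81 m/s

Log law: V ∝ ln(z/z₀). From the pair, with r = V₁/V₂ = 0.70441,
ln z₀ = (ln z₁ − r·ln z₂)/(1 − r) = (3.4012 − 0.70441×5.6348)/0.29559 = -1.9217 → z₀ = 0.1464 m
V₃ = V₁ · ln(z₃/z₀)/ln(z₁/z₀) = 15.8 × 8.0220/5.3229 = 23.8118 m/s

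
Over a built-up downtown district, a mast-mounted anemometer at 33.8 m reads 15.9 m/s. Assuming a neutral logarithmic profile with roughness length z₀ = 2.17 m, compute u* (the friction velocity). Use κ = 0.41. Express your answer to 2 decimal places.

Log law: V(z) = (u*/κ) · ln(z/z₀) ⇒ u* = κ · V / ln(z/z₀)
u* = 0.41 × 15.9 / ln(33.8/2.17) = 0.41 × 15.9 / 2.7457
   = 6.5190 / 2.7457 = 2.3742 m/s

u* ≈ 2.37 m/s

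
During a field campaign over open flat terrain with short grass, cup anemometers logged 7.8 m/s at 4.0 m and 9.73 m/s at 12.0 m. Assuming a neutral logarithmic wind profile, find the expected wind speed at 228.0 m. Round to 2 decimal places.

Log law: V ∝ ln(z/z₀). From the pair, with r = V₁/V₂ = 0.80164,
ln z₀ = (ln z₁ − r·ln z₂)/(1 − r) = (1.3863 − 0.80164×2.4849)/0.19836 = -3.0537 → z₀ = 0.04718 m
V₃ = V₁ · ln(z₃/z₀)/ln(z₁/z₀) = 7.8 × 8.4830/4.4400 = 14.9027 m/s

14.90 m/s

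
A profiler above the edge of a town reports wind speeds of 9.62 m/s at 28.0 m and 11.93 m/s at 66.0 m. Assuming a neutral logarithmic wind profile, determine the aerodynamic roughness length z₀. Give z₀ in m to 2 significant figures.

Log law: V(z) ∝ ln(z/z₀). With r = V₁/V₂ = 9.62/11.93 = 0.80637,
r · ln(z₂/z₀) = ln(z₁/z₀) ⇒ ln z₀ = (ln z₁ − r·ln z₂)/(1 − r)
ln z₀ = (3.33220 − 0.80637×4.18965) / 0.19363 = -0.2386
z₀ = exp(-0.2386) = 0.7877 m

z₀ ≈ 0.79 m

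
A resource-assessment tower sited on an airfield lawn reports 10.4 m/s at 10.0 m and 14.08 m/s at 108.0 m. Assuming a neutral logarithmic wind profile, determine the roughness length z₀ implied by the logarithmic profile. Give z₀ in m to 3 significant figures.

Log law: V(z) ∝ ln(z/z₀). With r = V₁/V₂ = 10.4/14.08 = 0.73864,
r · ln(z₂/z₀) = ln(z₁/z₀) ⇒ ln z₀ = (ln z₁ − r·ln z₂)/(1 − r)
ln z₀ = (2.30259 − 0.73864×4.68213) / 0.26136 = -4.4222
z₀ = exp(-4.4222) = 0.01201 m

z₀ ≈ 0.0120 m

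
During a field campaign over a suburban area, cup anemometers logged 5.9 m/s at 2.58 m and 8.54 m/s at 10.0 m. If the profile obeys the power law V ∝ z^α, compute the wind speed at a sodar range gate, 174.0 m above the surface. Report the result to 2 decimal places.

18.62 m/s

First find α: α = ln(V₂/V₁)/ln(z₂/z₁) = ln(8.54/5.9)/ln(10.0/2.58) = 0.36981/1.35480 = 0.2730
Extrapolate from 10.0 m to 174.0 m: V₃ = 8.54 × (174.0/10.0)^0.2730 = 8.54 × 2.1808 = 18.6244 m/s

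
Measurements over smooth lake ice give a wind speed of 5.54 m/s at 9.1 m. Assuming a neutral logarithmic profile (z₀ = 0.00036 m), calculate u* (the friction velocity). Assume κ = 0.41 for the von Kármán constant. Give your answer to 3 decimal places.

Log law: V(z) = (u*/κ) · ln(z/z₀) ⇒ u* = κ · V / ln(z/z₀)
u* = 0.41 × 5.54 / ln(9.1/0.00036) = 0.41 × 5.54 / 10.1377
   = 2.2714 / 10.1377 = 0.2241 m/s

u* ≈ 0.224 m/s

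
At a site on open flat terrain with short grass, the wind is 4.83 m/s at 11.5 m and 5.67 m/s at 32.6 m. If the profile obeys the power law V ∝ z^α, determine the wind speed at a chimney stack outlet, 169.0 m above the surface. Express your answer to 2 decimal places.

First find α: α = ln(V₂/V₁)/ln(z₂/z₁) = ln(5.67/4.83)/ln(32.6/11.5) = 0.16034/1.04197 = 0.1539
Extrapolate from 32.6 m to 169.0 m: V₃ = 5.67 × (169.0/32.6)^0.1539 = 5.67 × 1.2882 = 7.3040 m/s

7.30 m/s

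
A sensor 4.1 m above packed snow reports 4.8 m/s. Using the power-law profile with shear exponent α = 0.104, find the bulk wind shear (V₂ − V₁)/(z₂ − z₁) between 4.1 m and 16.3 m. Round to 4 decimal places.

0.0607 m/s/m

Power law: V₂ = V₁ · (z₂/z₁)^α = 4.8 × (3.9756)^0.104 = 5.5409 m/s
ΔV/Δz = (5.5409 − 4.8)/(16.3 − 4.1) = 0.7409/12.2000 = 0.06073 m/s/m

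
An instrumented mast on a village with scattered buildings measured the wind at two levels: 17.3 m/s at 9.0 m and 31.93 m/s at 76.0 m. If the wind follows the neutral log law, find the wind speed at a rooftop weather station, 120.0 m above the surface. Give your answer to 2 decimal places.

Log law: V ∝ ln(z/z₀). From the pair, with r = V₁/V₂ = 0.54181,
ln z₀ = (ln z₁ − r·ln z₂)/(1 − r) = (2.1972 − 0.54181×4.3307)/0.45819 = -0.3257 → z₀ = 0.7221 m
V₃ = V₁ · ln(z₃/z₀)/ln(z₁/z₀) = 17.3 × 5.1131/2.5229 = 35.0621 m/s

35.06 m/s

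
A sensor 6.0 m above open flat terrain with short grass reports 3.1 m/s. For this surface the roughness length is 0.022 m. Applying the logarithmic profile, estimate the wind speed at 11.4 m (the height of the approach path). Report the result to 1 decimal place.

Log law: V(z) ∝ ln(z/z₀), so V₂/V₁ = ln(z₂/z₀) / ln(z₁/z₀).
ln(11.4/0.022) = 6.2503, ln(6.0/0.022) = 5.6085
V₂ = 3.1 × 6.2503/5.6085 = 3.1 × 1.1144 = 3.4548 m/s

3.5 m/s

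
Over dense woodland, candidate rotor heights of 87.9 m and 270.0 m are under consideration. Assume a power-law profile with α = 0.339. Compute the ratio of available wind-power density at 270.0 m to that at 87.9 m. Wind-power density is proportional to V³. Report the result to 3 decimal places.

Speed ratio: V_B/V_A = (z_B/z_A)^α = (270.0/87.9)^0.339 = (3.0717)^0.339 = 1.46292
Power-density ratio: P_B/P_A = (V_B/V_A)³ = (1.46292)³ = 3.13084

3.131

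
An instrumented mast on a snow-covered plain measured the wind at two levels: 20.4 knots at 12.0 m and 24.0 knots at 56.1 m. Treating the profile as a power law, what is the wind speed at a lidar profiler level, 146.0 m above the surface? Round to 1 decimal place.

First find α: α = ln(V₂/V₁)/ln(z₂/z₁) = ln(24.0/20.4)/ln(56.1/12.0) = 0.16252/1.54223 = 0.1054
Extrapolate from 56.1 m to 146.0 m: V₃ = 24.0 × (146.0/56.1)^0.1054 = 24.0 × 1.1060 = 26.5451 knots

26.5 knots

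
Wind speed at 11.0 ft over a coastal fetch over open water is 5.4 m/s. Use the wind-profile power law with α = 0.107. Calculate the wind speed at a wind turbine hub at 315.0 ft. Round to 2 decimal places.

7.73 m/s

Power-law profile: V₂ = V₁ · (z₂/z₁)^α
V₂ = 5.4 × (315.0/11.0)^0.107 = 5.4 × (28.6364)^0.107
    = 5.4 × 1.4318 = 7.7319 m/s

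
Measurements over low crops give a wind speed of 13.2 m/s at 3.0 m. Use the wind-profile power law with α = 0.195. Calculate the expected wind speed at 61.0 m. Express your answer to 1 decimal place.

Power-law profile: V₂ = V₁ · (z₂/z₁)^α
V₂ = 13.2 × (61.0/3.0)^0.195 = 13.2 × (20.3333)^0.195
    = 13.2 × 1.7993 = 23.7506 m/s

23.8 m/s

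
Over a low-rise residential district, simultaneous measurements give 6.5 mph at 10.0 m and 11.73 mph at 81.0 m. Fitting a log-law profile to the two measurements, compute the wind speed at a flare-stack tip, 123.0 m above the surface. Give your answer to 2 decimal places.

12.77 mph

Log law: V ∝ ln(z/z₀). From the pair, with r = V₁/V₂ = 0.55413,
ln z₀ = (ln z₁ − r·ln z₂)/(1 − r) = (2.3026 − 0.55413×4.3944)/0.44587 = -0.2972 → z₀ = 0.7429 m
V₃ = V₁ · ln(z₃/z₀)/ln(z₁/z₀) = 6.5 × 5.1094/2.5998 = 12.7744 mph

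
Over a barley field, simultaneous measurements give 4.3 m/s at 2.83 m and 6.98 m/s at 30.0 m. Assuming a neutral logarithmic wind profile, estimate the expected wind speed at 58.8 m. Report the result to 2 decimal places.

Log law: V ∝ ln(z/z₀). From the pair, with r = V₁/V₂ = 0.61605,
ln z₀ = (ln z₁ − r·ln z₂)/(1 − r) = (1.0403 − 0.61605×3.4012)/0.38395 = -2.7478 → z₀ = 0.06407 m
V₃ = V₁ · ln(z₃/z₀)/ln(z₁/z₀) = 4.3 × 6.8219/3.7880 = 7.7439 m/s

7.74 m/s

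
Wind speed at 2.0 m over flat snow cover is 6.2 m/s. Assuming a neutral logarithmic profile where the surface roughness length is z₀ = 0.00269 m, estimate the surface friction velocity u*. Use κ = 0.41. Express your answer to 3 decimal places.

Log law: V(z) = (u*/κ) · ln(z/z₀) ⇒ u* = κ · V / ln(z/z₀)
u* = 0.41 × 6.2 / ln(2.0/0.00269) = 0.41 × 6.2 / 6.6114
   = 2.5420 / 6.6114 = 0.3845 m/s

u* ≈ 0.384 m/s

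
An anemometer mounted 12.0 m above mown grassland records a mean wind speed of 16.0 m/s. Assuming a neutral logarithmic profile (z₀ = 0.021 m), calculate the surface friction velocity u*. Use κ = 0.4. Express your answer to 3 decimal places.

u* ≈ 1.008 m/s

Log law: V(z) = (u*/κ) · ln(z/z₀) ⇒ u* = κ · V / ln(z/z₀)
u* = 0.4 × 16.0 / ln(12.0/0.021) = 0.4 × 16.0 / 6.3481
   = 6.4000 / 6.3481 = 1.0082 m/s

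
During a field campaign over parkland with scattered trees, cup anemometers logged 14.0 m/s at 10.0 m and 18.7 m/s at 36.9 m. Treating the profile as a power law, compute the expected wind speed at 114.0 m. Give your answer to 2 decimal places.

First find α: α = ln(V₂/V₁)/ln(z₂/z₁) = ln(18.7/14.0)/ln(36.9/10.0) = 0.28947/1.30563 = 0.2217
Extrapolate from 36.9 m to 114.0 m: V₃ = 18.7 × (114.0/36.9)^0.2217 = 18.7 × 1.2841 = 24.0133 m/s

24.01 m/s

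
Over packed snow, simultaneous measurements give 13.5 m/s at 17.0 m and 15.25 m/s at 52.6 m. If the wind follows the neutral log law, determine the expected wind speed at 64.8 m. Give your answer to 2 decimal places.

Log law: V ∝ ln(z/z₀). From the pair, with r = V₁/V₂ = 0.88525,
ln z₀ = (ln z₁ − r·ln z₂)/(1 − r) = (2.8332 − 0.88525×3.9627)/0.11475 = -5.8801 → z₀ = 0.002795 m
V₃ = V₁ · ln(z₃/z₀)/ln(z₁/z₀) = 13.5 × 10.0514/8.7133 = 15.5732 m/s

15.57 m/s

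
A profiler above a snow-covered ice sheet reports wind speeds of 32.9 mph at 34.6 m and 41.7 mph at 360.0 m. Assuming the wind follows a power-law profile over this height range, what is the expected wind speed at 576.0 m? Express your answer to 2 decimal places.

43.73 mph

First find α: α = ln(V₂/V₁)/ln(z₂/z₁) = ln(41.7/32.9)/ln(360.0/34.6) = 0.23703/2.34225 = 0.1012
Extrapolate from 360.0 m to 576.0 m: V₃ = 41.7 × (576.0/360.0)^0.1012 = 41.7 × 1.0487 = 43.7313 mph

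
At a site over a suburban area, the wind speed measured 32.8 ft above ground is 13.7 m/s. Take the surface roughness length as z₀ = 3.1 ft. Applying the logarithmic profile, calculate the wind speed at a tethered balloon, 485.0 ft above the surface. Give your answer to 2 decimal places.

29.34 m/s

Log law: V(z) ∝ ln(z/z₀), so V₂/V₁ = ln(z₂/z₀) / ln(z₁/z₀).
ln(485.0/3.1) = 5.0527, ln(32.8/3.1) = 2.3590
V₂ = 13.7 × 5.0527/2.3590 = 13.7 × 2.1419 = 29.3437 m/s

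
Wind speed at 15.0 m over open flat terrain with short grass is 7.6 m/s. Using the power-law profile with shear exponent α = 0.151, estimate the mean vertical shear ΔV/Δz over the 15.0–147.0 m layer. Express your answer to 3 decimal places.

Power law: V₂ = V₁ · (z₂/z₁)^α = 7.6 × (9.8000)^0.151 = 10.7273 m/s
ΔV/Δz = (10.7273 − 7.6)/(147.0 − 15.0) = 3.1273/132.0000 = 0.02369 m/s/m

0.024 m/s/m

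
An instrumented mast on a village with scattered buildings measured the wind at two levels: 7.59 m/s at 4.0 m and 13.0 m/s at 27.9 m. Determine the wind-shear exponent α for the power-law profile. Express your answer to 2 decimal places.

Power law: V₂/V₁ = (z₂/z₁)^α ⇒ α = ln(V₂/V₁) / ln(z₂/z₁)
α = ln(13.0/7.59) / ln(27.9/4.0) = ln(1.7128) / ln(6.9750)
  = 0.53812 / 1.94233 = 0.27705

α ≈ 0.28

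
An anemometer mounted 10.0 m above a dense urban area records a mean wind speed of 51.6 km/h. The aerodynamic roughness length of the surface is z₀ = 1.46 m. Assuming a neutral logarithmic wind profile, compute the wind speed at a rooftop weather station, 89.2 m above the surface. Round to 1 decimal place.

110.3 km/h

Log law: V(z) ∝ ln(z/z₀), so V₂/V₁ = ln(z₂/z₀) / ln(z₁/z₀).
ln(89.2/1.46) = 4.1124, ln(10.0/1.46) = 1.9241
V₂ = 51.6 × 4.1124/1.9241 = 51.6 × 2.1373 = 110.2837 km/h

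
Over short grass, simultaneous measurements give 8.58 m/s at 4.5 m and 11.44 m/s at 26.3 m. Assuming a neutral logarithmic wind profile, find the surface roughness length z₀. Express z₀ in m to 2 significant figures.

z₀ ≈ 0.023 m

Log law: V(z) ∝ ln(z/z₀). With r = V₁/V₂ = 8.58/11.44 = 0.75000,
r · ln(z₂/z₀) = ln(z₁/z₀) ⇒ ln z₀ = (ln z₁ − r·ln z₂)/(1 − r)
ln z₀ = (1.50408 − 0.75000×3.26957) / 0.25000 = -3.7924
z₀ = exp(-3.7924) = 0.02254 m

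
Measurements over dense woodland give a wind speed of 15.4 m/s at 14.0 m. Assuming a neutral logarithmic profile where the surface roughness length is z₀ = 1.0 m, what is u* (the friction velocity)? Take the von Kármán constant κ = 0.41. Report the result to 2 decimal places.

u* ≈ 2.39 m/s

Log law: V(z) = (u*/κ) · ln(z/z₀) ⇒ u* = κ · V / ln(z/z₀)
u* = 0.41 × 15.4 / ln(14.0/1.0) = 0.41 × 15.4 / 2.6391
   = 6.3140 / 2.6391 = 2.3925 m/s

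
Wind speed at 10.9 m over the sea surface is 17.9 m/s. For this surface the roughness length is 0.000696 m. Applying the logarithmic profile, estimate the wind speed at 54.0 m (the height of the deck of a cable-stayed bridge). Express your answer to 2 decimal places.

Log law: V(z) ∝ ln(z/z₀), so V₂/V₁ = ln(z₂/z₀) / ln(z₁/z₀).
ln(54.0/0.000696) = 11.2591, ln(10.9/0.000696) = 9.6589
V₂ = 17.9 × 11.2591/9.6589 = 17.9 × 1.1657 = 20.8655 m/s

20.87 m/s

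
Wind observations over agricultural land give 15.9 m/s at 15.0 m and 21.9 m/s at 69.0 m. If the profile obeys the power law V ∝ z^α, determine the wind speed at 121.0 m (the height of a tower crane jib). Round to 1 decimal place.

First find α: α = ln(V₂/V₁)/ln(z₂/z₁) = ln(21.9/15.9)/ln(69.0/15.0) = 0.32017/1.52606 = 0.2098
Extrapolate from 69.0 m to 121.0 m: V₃ = 21.9 × (121.0/69.0)^0.2098 = 21.9 × 1.1251 = 24.6389 m/s

24.6 m/s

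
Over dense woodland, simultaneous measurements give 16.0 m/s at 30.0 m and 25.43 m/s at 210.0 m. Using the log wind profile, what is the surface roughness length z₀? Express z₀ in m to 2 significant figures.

Log law: V(z) ∝ ln(z/z₀). With r = V₁/V₂ = 16.0/25.43 = 0.62918,
r · ln(z₂/z₀) = ln(z₁/z₀) ⇒ ln z₀ = (ln z₁ − r·ln z₂)/(1 − r)
ln z₀ = (3.40120 − 0.62918×5.34711) / 0.37082 = 0.0995
z₀ = exp(0.0995) = 1.105 m

z₀ ≈ 1.1 m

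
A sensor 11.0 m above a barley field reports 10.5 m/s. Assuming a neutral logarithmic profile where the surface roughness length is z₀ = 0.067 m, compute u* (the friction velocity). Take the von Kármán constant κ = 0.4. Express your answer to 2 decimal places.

Log law: V(z) = (u*/κ) · ln(z/z₀) ⇒ u* = κ · V / ln(z/z₀)
u* = 0.4 × 10.5 / ln(11.0/0.067) = 0.4 × 10.5 / 5.1010
   = 4.2000 / 5.1010 = 0.8234 m/s

u* ≈ 0.82 m/s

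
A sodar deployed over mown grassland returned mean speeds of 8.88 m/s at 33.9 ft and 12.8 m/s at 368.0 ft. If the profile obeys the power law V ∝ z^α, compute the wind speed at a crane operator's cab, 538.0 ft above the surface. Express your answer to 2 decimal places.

First find α: α = ln(V₂/V₁)/ln(z₂/z₁) = ln(12.8/8.88)/ln(368.0/33.9) = 0.36564/2.38467 = 0.1533
Extrapolate from 368.0 ft to 538.0 ft: V₃ = 12.8 × (538.0/368.0)^0.1533 = 12.8 × 1.0600 = 13.5675 m/s

13.57 m/s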